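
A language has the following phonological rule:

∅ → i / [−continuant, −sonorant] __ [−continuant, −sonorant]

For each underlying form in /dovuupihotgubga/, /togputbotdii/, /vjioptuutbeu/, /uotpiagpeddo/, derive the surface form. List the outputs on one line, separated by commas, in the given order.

dovuupihotigubiga, togiputibotidii, vjiopituutibeu, uotipiagipedido

/dovuupihotgubga/: /t/ and /g/ form a stop–stop cluster, so [i] is inserted between them. /b/ and /g/ form a stop–stop cluster, so [i] is inserted between them. → [dovuupihotigubiga].
/togputbotdii/: /g/ and /p/ form a stop–stop cluster, so [i] is inserted between them. /t/ and /b/ form a stop–stop cluster, so [i] is inserted between them. /t/ and /d/ form a stop–stop cluster, so [i] is inserted between them. → [togiputibotidii].
/vjioptuutbeu/: /p/ and /t/ form a stop–stop cluster, so [i] is inserted between them. /t/ and /b/ form a stop–stop cluster, so [i] is inserted between them. → [vjiopituutibeu].
/uotpiagpeddo/: /t/ and /p/ form a stop–stop cluster, so [i] is inserted between them. /g/ and /p/ form a stop–stop cluster, so [i] is inserted between them. /d/ and /d/ form a stop–stop cluster, so [i] is inserted between them. → [uotipiagipedido].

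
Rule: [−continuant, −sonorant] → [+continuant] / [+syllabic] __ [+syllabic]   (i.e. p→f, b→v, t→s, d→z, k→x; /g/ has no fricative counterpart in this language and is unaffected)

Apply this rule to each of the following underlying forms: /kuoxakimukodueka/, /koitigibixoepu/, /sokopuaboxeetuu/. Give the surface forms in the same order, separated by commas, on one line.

/kuoxakimukodueka/: /k/ is a stop between vowels /a/ and /i/, so it spirantizes to the fricative [x]. /k/ is a stop between vowels /u/ and /o/, so it spirantizes to the fricative [x]. /d/ is a stop between vowels /o/ and /u/, so it spirantizes to the fricative [z]. /k/ is a stop between vowels /e/ and /a/, so it spirantizes to the fricative [x]. → [kuoxaximuxozuexa].
/koitigibixoepu/: /t/ is a stop between vowels /i/ and /i/, so it spirantizes to the fricative [s]. /b/ is a stop between vowels /i/ and /i/, so it spirantizes to the fricative [v]. /p/ is a stop between vowels /e/ and /u/, so it spirantizes to the fricative [f]. → [koisigivixoefu].
/sokopuaboxeetuu/: /k/ is a stop between vowels /o/ and /o/, so it spirantizes to the fricative [x]. /p/ is a stop between vowels /o/ and /u/, so it spirantizes to the fricative [f]. /b/ is a stop between vowels /a/ and /o/, so it spirantizes to the fricative [v]. /t/ is a stop between vowels /e/ and /u/, so it spirantizes to the fricative [s]. → [soxofuavoxeesuu].

kuoxaximuxozuexa, koisigivixoefu, soxofuavoxeesuu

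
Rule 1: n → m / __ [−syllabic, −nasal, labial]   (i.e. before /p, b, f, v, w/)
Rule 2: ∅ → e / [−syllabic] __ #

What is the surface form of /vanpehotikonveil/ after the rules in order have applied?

Rule 1 (nasal place assimilation): /n/ precedes the labial consonant /p/, so it assimilates in place to [m]. /n/ precedes the labial consonant /v/, so it assimilates in place to [m]. /vanpehotikonveil/ → vampehotikomveil.
Rule 2 (final e-epenthesis): the form ends in the consonant /l/, so [e] is inserted word-finally. /vampehotikomveil/ → vampehotikomveile.

vampehotikomveile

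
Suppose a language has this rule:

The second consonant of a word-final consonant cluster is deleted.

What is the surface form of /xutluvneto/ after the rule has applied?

xutluvneto

No segment of /xutluvneto/ meets the structural description of the rule, so the form surfaces unchanged.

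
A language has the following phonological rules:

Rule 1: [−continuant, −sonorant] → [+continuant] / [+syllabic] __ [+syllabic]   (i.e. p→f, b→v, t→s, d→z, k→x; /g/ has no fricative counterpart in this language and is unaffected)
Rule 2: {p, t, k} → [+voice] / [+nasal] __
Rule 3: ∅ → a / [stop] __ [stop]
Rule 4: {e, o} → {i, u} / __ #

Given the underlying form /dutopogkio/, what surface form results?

dusofogakiu

Rule 1 (intervocalic spirantization): /t/ is a stop between vowels /u/ and /o/, so it spirantizes to the fricative [s]. /p/ is a stop between vowels /o/ and /o/, so it spirantizes to the fricative [f]. /dutopogkio/ → dusofogkio.
Rule 2 (post-nasal voicing): no segment meets the environment; /dusofogkio/ is unchanged.
Rule 3 (stop-cluster a-epenthesis): /g/ and /k/ form a stop–stop cluster, so [a] is inserted between them. /dusofogkio/ → dusofogakio.
Rule 4 (final vowel raising): /o/ is a mid vowel in word-final position, so it raises to [u]. /dusofogakio/ → dusofogakiu.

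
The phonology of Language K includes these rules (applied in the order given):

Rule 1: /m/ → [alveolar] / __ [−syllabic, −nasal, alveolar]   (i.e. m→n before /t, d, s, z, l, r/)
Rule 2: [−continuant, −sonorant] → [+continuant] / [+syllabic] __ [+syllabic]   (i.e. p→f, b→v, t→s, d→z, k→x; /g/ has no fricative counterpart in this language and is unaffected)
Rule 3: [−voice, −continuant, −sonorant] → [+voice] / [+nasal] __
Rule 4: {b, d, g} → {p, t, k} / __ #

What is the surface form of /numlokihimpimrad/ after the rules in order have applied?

nunloxihimbinrat

Rule 1 (nasal place assimilation): /m/ precedes the alveolar consonant /l/, so it assimilates in place to [n]. /m/ precedes the alveolar consonant /r/, so it assimilates in place to [n]. /numlokihimpimrad/ → nunlokihimpinrad.
Rule 2 (intervocalic spirantization): /k/ is a stop between vowels /o/ and /i/, so it spirantizes to the fricative [x]. /nunlokihimpinrad/ → nunloxihimpinrad.
Rule 3 (post-nasal voicing): /p/ is a voiceless stop immediately after the nasal /m/, so it voices to [b]. /nunloxihimpinrad/ → nunloxihimbinrad.
Rule 4 (final devoicing): /d/ is a voiced stop in word-final position, so it devoices to [t]. /nunloxihimbinrad/ → nunloxihimbinrat.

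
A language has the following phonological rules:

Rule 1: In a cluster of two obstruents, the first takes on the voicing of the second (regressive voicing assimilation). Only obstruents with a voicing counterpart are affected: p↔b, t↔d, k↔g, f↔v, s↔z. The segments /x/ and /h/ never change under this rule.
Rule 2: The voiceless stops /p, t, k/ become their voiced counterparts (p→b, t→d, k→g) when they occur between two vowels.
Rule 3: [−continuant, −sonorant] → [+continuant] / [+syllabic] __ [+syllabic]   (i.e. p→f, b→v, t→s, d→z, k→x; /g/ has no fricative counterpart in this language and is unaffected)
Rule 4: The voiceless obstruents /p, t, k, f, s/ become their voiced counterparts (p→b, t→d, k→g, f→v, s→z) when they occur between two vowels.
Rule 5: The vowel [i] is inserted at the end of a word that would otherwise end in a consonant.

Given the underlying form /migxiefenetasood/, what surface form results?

mikxievenezazoodi

Rule 1 (regressive voicing assimilation): /g/ precedes the voiceless obstruent /x/, so it devoices to [k] by assimilation. /migxiefenetasood/ → mikxiefenetasood.
Rule 2 (intervocalic voicing): /t/ is a voiceless stop between vowels /e/ and /a/, so it voices to [d]. /mikxiefenetasood/ → mikxiefenedasood.
Rule 3 (intervocalic spirantization): /d/ is a stop between vowels /e/ and /a/, so it spirantizes to the fricative [z]. /mikxiefenedasood/ → mikxiefenezasood.
Rule 4 (intervocalic voicing): /f/ is a voiceless obstruent between vowels /e/ and /e/, so it voices to [v]. /s/ is a voiceless obstruent between vowels /a/ and /o/, so it voices to [z]. /mikxiefenezasood/ → mikxievenezazood.
Rule 5 (final i-epenthesis): the form ends in the consonant /d/, so [i] is inserted word-finally. /mikxievenezazood/ → mikxievenezazoodi.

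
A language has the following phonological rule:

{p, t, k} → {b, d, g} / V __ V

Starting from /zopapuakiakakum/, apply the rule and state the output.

zobabuagiagagum

/p/ is a voiceless stop between vowels /o/ and /a/, so it voices to [b].
/p/ is a voiceless stop between vowels /a/ and /u/, so it voices to [b].
/k/ is a voiceless stop between vowels /a/ and /i/, so it voices to [g].
/k/ is a voiceless stop between vowels /a/ and /a/, so it voices to [g].
/k/ is a voiceless stop between vowels /a/ and /u/, so it voices to [g].
Surface form: [zobabuagiagagum].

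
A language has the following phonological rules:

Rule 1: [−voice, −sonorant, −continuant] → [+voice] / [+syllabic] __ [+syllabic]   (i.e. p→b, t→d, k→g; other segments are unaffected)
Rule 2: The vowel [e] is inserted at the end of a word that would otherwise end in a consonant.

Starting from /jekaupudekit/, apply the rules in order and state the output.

Rule 1 (intervocalic voicing): /k/ is a voiceless stop between vowels /e/ and /a/, so it voices to [g]. /p/ is a voiceless stop between vowels /u/ and /u/, so it voices to [b]. /k/ is a voiceless stop between vowels /e/ and /i/, so it voices to [g]. /jekaupudekit/ → jegaubudegit.
Rule 2 (final e-epenthesis): the form ends in the consonant /t/, so [e] is inserted word-finally. /jegaubudegit/ → jegaubudegite.

jegaubudegite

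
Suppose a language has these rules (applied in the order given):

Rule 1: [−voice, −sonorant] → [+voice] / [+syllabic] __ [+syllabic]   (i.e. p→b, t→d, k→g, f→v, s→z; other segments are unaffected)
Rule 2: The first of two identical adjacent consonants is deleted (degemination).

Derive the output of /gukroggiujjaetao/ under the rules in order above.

gukrogiujaedao

Rule 1 (intervocalic voicing): /t/ is a voiceless obstruent between vowels /e/ and /a/, so it voices to [d]. /gukroggiujjaetao/ → gukroggiujjaedao.
Rule 2 (degemination): /gg/ is a geminate; the first /g/ deletes. /jj/ is a geminate; the first /j/ deletes. /gukroggiujjaedao/ → gukrogiujaedao.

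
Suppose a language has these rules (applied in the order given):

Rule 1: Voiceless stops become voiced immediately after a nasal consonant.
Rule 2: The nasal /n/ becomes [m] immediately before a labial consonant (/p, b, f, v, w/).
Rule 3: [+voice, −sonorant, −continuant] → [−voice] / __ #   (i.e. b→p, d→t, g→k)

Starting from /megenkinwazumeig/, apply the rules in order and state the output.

Rule 1 (post-nasal voicing): /k/ is a voiceless stop immediately after the nasal /n/, so it voices to [g]. /megenkinwazumeig/ → megenginwazumeig.
Rule 2 (nasal place assimilation): /n/ precedes the labial consonant /w/, so it assimilates in place to [m]. /megenginwazumeig/ → megengimwazumeig.
Rule 3 (final devoicing): /g/ is a voiced stop in word-final position, so it devoices to [k]. /megengimwazumeig/ → megengimwazumeik.

megengimwazumeik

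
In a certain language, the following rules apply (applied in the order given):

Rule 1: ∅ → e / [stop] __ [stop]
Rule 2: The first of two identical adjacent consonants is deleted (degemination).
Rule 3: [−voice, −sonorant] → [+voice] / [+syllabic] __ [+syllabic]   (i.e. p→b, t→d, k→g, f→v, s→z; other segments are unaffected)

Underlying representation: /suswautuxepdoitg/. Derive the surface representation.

Rule 1 (stop-cluster e-epenthesis): /p/ and /d/ form a stop–stop cluster, so [e] is inserted between them. /t/ and /g/ form a stop–stop cluster, so [e] is inserted between them. /suswautuxepdoitg/ → suswautuxepedoiteg.
Rule 2 (degemination): no segment meets the environment; /suswautuxepedoiteg/ is unchanged.
Rule 3 (intervocalic voicing): /t/ is a voiceless obstruent between vowels /u/ and /u/, so it voices to [d]. /p/ is a voiceless obstruent between vowels /e/ and /e/, so it voices to [b]. /t/ is a voiceless obstruent between vowels /i/ and /e/, so it voices to [d]. /suswautuxepedoiteg/ → suswauduxebedoideg.

suswauduxebedoideg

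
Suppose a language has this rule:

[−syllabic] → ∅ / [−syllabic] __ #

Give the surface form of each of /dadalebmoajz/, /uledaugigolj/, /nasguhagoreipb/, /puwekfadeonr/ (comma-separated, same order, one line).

/dadalebmoajz/: /z/ is the second consonant of a word-final cluster /jz/, so it deletes. → [dadalebmoaj].
/uledaugigolj/: /j/ is the second consonant of a word-final cluster /lj/, so it deletes. → [uledaugigol].
/nasguhagoreipb/: /b/ is the second consonant of a word-final cluster /pb/, so it deletes. → [nasguhagoreip].
/puwekfadeonr/: /r/ is the second consonant of a word-final cluster /nr/, so it deletes. → [puwekfadeon].

dadalebmoaj, uledaugigol, nasguhagoreip, puwekfadeon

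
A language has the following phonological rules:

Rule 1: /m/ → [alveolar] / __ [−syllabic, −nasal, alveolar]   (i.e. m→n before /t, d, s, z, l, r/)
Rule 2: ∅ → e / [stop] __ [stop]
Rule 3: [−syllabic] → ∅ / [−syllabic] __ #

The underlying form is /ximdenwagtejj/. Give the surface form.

Rule 1 (nasal place assimilation): /m/ precedes the alveolar consonant /d/, so it assimilates in place to [n]. /ximdenwagtejj/ → xindenwagtejj.
Rule 2 (stop-cluster e-epenthesis): /g/ and /t/ form a stop–stop cluster, so [e] is inserted between them. /xindenwagtejj/ → xindenwagetejj.
Rule 3 (final cluster simplification): /j/ is the second consonant of a word-final cluster /jj/, so it deletes. /xindenwagetejj/ → xindenwagetej.

xindenwagetej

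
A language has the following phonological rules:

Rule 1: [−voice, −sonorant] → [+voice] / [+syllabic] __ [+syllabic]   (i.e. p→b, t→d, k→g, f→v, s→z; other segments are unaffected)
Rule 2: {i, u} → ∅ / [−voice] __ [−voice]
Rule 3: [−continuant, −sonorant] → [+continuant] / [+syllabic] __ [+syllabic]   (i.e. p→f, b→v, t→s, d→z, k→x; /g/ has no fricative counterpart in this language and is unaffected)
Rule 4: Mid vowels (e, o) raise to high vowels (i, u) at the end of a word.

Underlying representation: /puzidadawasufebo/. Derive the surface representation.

Rule 1 (intervocalic voicing): /s/ is a voiceless obstruent between vowels /a/ and /u/, so it voices to [z]. /f/ is a voiceless obstruent between vowels /u/ and /e/, so it voices to [v]. /puzidadawasufebo/ → puzidadawazuvebo.
Rule 2 (high vowel syncope): no segment meets the environment; /puzidadawazuvebo/ is unchanged.
Rule 3 (intervocalic spirantization): /d/ is a stop between vowels /i/ and /a/, so it spirantizes to the fricative [z]. /d/ is a stop between vowels /a/ and /a/, so it spirantizes to the fricative [z]. /b/ is a stop between vowels /e/ and /o/, so it spirantizes to the fricative [v]. /puzidadawazuvebo/ → puzizazawazuvevo.
Rule 4 (final vowel raising): /o/ is a mid vowel in word-final position, so it raises to [u]. /puzizazawazuvevo/ → puzizazawazuvevu.

puzizazawazuvevu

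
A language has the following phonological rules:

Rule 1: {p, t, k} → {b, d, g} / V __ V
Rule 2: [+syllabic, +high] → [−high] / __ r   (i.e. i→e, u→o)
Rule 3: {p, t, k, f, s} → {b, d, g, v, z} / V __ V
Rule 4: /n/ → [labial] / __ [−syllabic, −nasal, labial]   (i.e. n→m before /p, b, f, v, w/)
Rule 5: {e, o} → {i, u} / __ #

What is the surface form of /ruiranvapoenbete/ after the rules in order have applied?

Rule 1 (intervocalic voicing): /p/ is a voiceless stop between vowels /a/ and /o/, so it voices to [b]. /t/ is a voiceless stop between vowels /e/ and /e/, so it voices to [d]. /ruiranvapoenbete/ → ruiranvaboenbede.
Rule 2 (pre-rhotic lowering): /i/ is a high vowel immediately before /r/, so it lowers to [e]. /ruiranvaboenbede/ → rueranvaboenbede.
Rule 3 (intervocalic voicing): no segment meets the environment; /rueranvaboenbede/ is unchanged.
Rule 4 (nasal place assimilation): /n/ precedes the labial consonant /v/, so it assimilates in place to [m]. /n/ precedes the labial consonant /b/, so it assimilates in place to [m]. /rueranvaboenbede/ → rueramvaboembede.
Rule 5 (final vowel raising): /e/ is a mid vowel in word-final position, so it raises to [i]. /rueramvaboembede/ → rueramvaboembedi.

rueramvaboembedi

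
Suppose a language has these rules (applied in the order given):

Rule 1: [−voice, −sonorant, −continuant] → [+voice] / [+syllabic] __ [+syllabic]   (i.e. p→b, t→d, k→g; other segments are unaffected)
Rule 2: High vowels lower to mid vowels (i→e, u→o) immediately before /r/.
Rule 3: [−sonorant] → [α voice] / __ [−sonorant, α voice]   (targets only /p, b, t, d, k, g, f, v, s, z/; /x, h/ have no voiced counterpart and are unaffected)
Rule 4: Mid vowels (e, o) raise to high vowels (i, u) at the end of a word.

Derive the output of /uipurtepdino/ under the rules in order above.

Rule 1 (intervocalic voicing): /p/ is a voiceless stop between vowels /i/ and /u/, so it voices to [b]. /uipurtepdino/ → uiburtepdino.
Rule 2 (pre-rhotic lowering): /u/ is a high vowel immediately before /r/, so it lowers to [o]. /uiburtepdino/ → uibortepdino.
Rule 3 (regressive voicing assimilation): /p/ precedes the voiced obstruent /d/, so it voices to [b] by assimilation. /uibortepdino/ → uibortebdino.
Rule 4 (final vowel raising): /o/ is a mid vowel in word-final position, so it raises to [u]. /uibortebdino/ → uibortebdinu.

uibortebdinu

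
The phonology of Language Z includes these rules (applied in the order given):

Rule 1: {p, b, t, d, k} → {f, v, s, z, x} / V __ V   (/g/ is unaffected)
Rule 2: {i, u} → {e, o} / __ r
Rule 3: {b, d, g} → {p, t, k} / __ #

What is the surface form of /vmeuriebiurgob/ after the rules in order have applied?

Rule 1 (intervocalic spirantization): /b/ is a stop between vowels /e/ and /i/, so it spirantizes to the fricative [v]. /vmeuriebiurgob/ → vmeurieviurgob.
Rule 2 (pre-rhotic lowering): /u/ is a high vowel immediately before /r/, so it lowers to [o]. /u/ is a high vowel immediately before /r/, so it lowers to [o]. /vmeurieviurgob/ → vmeorieviorgob.
Rule 3 (final devoicing): /b/ is a voiced stop in word-final position, so it devoices to [p]. /vmeorieviorgob/ → vmeorieviorgop.

vmeorieviorgop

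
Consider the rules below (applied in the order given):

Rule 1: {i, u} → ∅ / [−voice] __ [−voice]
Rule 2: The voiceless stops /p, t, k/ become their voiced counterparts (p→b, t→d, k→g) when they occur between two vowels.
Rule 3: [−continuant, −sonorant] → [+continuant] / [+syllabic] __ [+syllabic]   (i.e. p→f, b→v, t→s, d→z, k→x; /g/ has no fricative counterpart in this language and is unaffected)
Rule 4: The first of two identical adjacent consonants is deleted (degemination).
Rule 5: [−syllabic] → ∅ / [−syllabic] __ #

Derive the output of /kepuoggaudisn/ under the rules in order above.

kevuogauzis

Rule 1 (high vowel syncope): no segment meets the environment; /kepuoggaudisn/ is unchanged.
Rule 2 (intervocalic voicing): /p/ is a voiceless stop between vowels /e/ and /u/, so it voices to [b]. /kepuoggaudisn/ → kebuoggaudisn.
Rule 3 (intervocalic spirantization): /b/ is a stop between vowels /e/ and /u/, so it spirantizes to the fricative [v]. /d/ is a stop between vowels /u/ and /i/, so it spirantizes to the fricative [z]. /kebuoggaudisn/ → kevuoggauzisn.
Rule 4 (degemination): /gg/ is a geminate; the first /g/ deletes. /kevuoggauzisn/ → kevuogauzisn.
Rule 5 (final cluster simplification): /n/ is the second consonant of a word-final cluster /sn/, so it deletes. /kevuogauzisn/ → kevuogauzis.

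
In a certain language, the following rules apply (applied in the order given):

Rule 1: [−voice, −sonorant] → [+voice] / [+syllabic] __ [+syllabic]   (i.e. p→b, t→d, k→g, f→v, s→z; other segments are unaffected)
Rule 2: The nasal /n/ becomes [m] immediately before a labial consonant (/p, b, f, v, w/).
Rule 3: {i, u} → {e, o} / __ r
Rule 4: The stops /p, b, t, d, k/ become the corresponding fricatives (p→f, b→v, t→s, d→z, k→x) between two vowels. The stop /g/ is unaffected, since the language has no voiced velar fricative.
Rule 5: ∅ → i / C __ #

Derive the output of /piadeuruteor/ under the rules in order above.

Rule 1 (intervocalic voicing): /t/ is a voiceless obstruent between vowels /u/ and /e/, so it voices to [d]. /piadeuruteor/ → piadeurudeor.
Rule 2 (nasal place assimilation): no segment meets the environment; /piadeurudeor/ is unchanged.
Rule 3 (pre-rhotic lowering): /u/ is a high vowel immediately before /r/, so it lowers to [o]. /piadeurudeor/ → piadeorudeor.
Rule 4 (intervocalic spirantization): /d/ is a stop between vowels /a/ and /e/, so it spirantizes to the fricative [z]. /d/ is a stop between vowels /u/ and /e/, so it spirantizes to the fricative [z]. /piadeorudeor/ → piazeoruzeor.
Rule 5 (final i-epenthesis): the form ends in the consonant /r/, so [i] is inserted word-finally. /piazeoruzeor/ → piazeoruzeori.

piazeoruzeori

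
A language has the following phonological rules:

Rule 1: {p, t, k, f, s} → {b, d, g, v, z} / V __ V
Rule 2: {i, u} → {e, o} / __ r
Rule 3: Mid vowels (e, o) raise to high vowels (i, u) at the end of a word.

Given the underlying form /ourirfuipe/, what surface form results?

oorerfuibi

Rule 1 (intervocalic voicing): /p/ is a voiceless obstruent between vowels /i/ and /e/, so it voices to [b]. /ourirfuipe/ → ourirfuibe.
Rule 2 (pre-rhotic lowering): /u/ is a high vowel immediately before /r/, so it lowers to [o]. /i/ is a high vowel immediately before /r/, so it lowers to [e]. /ourirfuibe/ → oorerfuibe.
Rule 3 (final vowel raising): /e/ is a mid vowel in word-final position, so it raises to [i]. /oorerfuibe/ → oorerfuibi.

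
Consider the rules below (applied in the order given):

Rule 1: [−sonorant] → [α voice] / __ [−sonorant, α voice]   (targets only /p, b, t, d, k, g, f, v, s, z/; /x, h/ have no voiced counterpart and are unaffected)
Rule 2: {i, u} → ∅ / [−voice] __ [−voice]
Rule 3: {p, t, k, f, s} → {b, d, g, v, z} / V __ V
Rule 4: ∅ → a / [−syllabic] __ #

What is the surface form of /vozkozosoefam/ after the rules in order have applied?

Rule 1 (regressive voicing assimilation): /z/ precedes the voiceless obstruent /k/, so it devoices to [s] by assimilation. /vozkozosoefam/ → voskozosoefam.
Rule 2 (high vowel syncope): no segment meets the environment; /voskozosoefam/ is unchanged.
Rule 3 (intervocalic voicing): /s/ is a voiceless obstruent between vowels /o/ and /o/, so it voices to [z]. /f/ is a voiceless obstruent between vowels /e/ and /a/, so it voices to [v]. /voskozosoefam/ → voskozozoevam.
Rule 4 (final a-epenthesis): the form ends in the consonant /m/, so [a] is inserted word-finally. /voskozozoevam/ → voskozozoevama.

voskozozoevama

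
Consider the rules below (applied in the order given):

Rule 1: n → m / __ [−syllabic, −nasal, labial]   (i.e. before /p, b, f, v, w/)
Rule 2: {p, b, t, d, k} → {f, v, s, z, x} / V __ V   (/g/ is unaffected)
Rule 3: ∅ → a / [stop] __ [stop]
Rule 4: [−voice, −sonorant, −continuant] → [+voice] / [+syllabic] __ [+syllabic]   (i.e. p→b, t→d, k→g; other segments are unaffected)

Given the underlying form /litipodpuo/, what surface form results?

Rule 1 (nasal place assimilation): no segment meets the environment; /litipodpuo/ is unchanged.
Rule 2 (intervocalic spirantization): /t/ is a stop between vowels /i/ and /i/, so it spirantizes to the fricative [s]. /p/ is a stop between vowels /i/ and /o/, so it spirantizes to the fricative [f]. /litipodpuo/ → lisifodpuo.
Rule 3 (stop-cluster a-epenthesis): /d/ and /p/ form a stop–stop cluster, so [a] is inserted between them. /lisifodpuo/ → lisifodapuo.
Rule 4 (intervocalic voicing): /p/ is a voiceless stop between vowels /a/ and /u/, so it voices to [b]. /lisifodapuo/ → lisifodabuo.

lisifodabuo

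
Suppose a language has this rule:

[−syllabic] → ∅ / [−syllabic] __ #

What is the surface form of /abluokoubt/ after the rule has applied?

/t/ is the second consonant of a word-final cluster /bt/, so it deletes.
The other instances of /b/, /l/, /k/ do not occur in the required environment and remain unchanged.
Surface form: [abluokoub].

abluokoub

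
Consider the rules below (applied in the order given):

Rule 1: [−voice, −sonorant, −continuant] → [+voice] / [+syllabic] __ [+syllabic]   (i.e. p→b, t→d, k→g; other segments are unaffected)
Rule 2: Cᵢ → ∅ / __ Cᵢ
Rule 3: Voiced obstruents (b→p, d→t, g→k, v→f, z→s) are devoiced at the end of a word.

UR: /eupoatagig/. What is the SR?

euboadagik

Rule 1 (intervocalic voicing): /p/ is a voiceless stop between vowels /u/ and /o/, so it voices to [b]. /t/ is a voiceless stop between vowels /a/ and /a/, so it voices to [d]. /eupoatagig/ → euboadagig.
Rule 2 (degemination): no segment meets the environment; /euboadagig/ is unchanged.
Rule 3 (final devoicing): /g/ is a voiced obstruent in word-final position, so it devoices to [k]. /euboadagig/ → euboadagik.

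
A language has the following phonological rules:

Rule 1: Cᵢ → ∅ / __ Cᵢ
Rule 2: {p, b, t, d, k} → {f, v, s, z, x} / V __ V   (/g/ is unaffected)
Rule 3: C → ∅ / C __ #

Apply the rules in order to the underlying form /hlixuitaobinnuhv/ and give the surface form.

hlixuisaovinuh

Rule 1 (degemination): /nn/ is a geminate; the first /n/ deletes. /hlixuitaobinnuhv/ → hlixuitaobinuhv.
Rule 2 (intervocalic spirantization): /t/ is a stop between vowels /i/ and /a/, so it spirantizes to the fricative [s]. /b/ is a stop between vowels /o/ and /i/, so it spirantizes to the fricative [v]. /hlixuitaobinuhv/ → hlixuisaovinuhv.
Rule 3 (final cluster simplification): /v/ is the second consonant of a word-final cluster /hv/, so it deletes. /hlixuisaovinuhv/ → hlixuisaovinuh.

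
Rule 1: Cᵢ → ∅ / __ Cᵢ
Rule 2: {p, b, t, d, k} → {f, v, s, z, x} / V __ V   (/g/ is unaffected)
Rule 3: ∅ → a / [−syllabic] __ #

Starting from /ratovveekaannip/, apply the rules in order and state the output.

Rule 1 (degemination): /vv/ is a geminate; the first /v/ deletes. /nn/ is a geminate; the first /n/ deletes. /ratovveekaannip/ → ratoveekaanip.
Rule 2 (intervocalic spirantization): /t/ is a stop between vowels /a/ and /o/, so it spirantizes to the fricative [s]. /k/ is a stop between vowels /e/ and /a/, so it spirantizes to the fricative [x]. /ratoveekaanip/ → rasoveexaanip.
Rule 3 (final a-epenthesis): the form ends in the consonant /p/, so [a] is inserted word-finally. /rasoveexaanip/ → rasoveexaanipa.

rasoveexaanipa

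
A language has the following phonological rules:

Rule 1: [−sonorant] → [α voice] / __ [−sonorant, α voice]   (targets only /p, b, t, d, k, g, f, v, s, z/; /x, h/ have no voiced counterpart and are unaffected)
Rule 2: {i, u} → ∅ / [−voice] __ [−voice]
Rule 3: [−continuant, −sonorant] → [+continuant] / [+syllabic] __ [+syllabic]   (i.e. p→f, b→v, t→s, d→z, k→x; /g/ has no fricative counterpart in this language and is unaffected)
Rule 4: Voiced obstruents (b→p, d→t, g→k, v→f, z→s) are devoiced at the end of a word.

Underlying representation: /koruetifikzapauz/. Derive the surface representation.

koruetfigzafaus

Rule 1 (regressive voicing assimilation): /k/ precedes the voiced obstruent /z/, so it voices to [g] by assimilation. /koruetifikzapauz/ → koruetifigzapauz.
Rule 2 (high vowel syncope): /i/ is a high vowel flanked by voiceless consonants /t/ and /f/, so it deletes. /koruetifigzapauz/ → koruetfigzapauz.
Rule 3 (intervocalic spirantization): /p/ is a stop between vowels /a/ and /a/, so it spirantizes to the fricative [f]. /koruetfigzapauz/ → koruetfigzafauz.
Rule 4 (final devoicing): /z/ is a voiced obstruent in word-final position, so it devoices to [s]. /koruetfigzafauz/ → koruetfigzafaus.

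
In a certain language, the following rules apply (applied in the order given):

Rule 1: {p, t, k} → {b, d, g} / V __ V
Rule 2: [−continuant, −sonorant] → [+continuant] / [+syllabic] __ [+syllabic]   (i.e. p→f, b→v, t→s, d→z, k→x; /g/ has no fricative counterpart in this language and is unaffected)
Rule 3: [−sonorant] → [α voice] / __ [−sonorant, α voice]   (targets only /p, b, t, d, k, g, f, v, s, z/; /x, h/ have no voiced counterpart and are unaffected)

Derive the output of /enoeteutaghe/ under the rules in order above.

enoezeuzakhe

Rule 1 (intervocalic voicing): /t/ is a voiceless stop between vowels /e/ and /e/, so it voices to [d]. /t/ is a voiceless stop between vowels /u/ and /a/, so it voices to [d]. /enoeteutaghe/ → enoedeudaghe.
Rule 2 (intervocalic spirantization): /d/ is a stop between vowels /e/ and /e/, so it spirantizes to the fricative [z]. /d/ is a stop between vowels /u/ and /a/, so it spirantizes to the fricative [z]. /enoedeudaghe/ → enoezeuzaghe.
Rule 3 (regressive voicing assimilation): /g/ precedes the voiceless obstruent /h/, so it devoices to [k] by assimilation. /enoezeuzaghe/ → enoezeuzakhe.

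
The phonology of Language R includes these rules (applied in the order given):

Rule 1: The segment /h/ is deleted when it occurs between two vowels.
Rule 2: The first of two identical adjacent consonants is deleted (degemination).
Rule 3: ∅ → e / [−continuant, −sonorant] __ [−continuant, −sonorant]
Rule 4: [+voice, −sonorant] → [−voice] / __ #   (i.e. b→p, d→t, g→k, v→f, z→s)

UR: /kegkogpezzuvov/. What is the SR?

kegekogepezuvof

Rule 1 (intervocalic h-deletion): no segment meets the environment; /kegkogpezzuvov/ is unchanged.
Rule 2 (degemination): /zz/ is a geminate; the first /z/ deletes. /kegkogpezzuvov/ → kegkogpezuvov.
Rule 3 (stop-cluster e-epenthesis): /g/ and /k/ form a stop–stop cluster, so [e] is inserted between them. /g/ and /p/ form a stop–stop cluster, so [e] is inserted between them. /kegkogpezuvov/ → kegekogepezuvov.
Rule 4 (final devoicing): /v/ is a voiced obstruent in word-final position, so it devoices to [f]. /kegekogepezuvov/ → kegekogepezuvof.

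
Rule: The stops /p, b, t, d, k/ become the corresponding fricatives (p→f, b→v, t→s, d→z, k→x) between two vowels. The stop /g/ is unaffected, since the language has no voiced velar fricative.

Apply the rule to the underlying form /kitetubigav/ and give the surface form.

kisesuvigav

/t/ is a stop between vowels /i/ and /e/, so it spirantizes to the fricative [s].
/t/ is a stop between vowels /e/ and /u/, so it spirantizes to the fricative [s].
/b/ is a stop between vowels /u/ and /i/, so it spirantizes to the fricative [v].
The other instance of /k/ does not occur in the required environment and remains unchanged.
Surface form: [kisesuvigav].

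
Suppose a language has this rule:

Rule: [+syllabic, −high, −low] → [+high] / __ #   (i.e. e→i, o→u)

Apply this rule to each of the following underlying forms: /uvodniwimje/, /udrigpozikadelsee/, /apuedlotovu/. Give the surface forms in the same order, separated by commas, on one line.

uvodniwimji, udrigpozikadelsei, apuedlotovu

/uvodniwimje/: /e/ is a mid vowel in word-final position, so it raises to [i]. → [uvodniwimji].
/udrigpozikadelsee/: /e/ is a mid vowel in word-final position, so it raises to [i]. → [udrigpozikadelsei].
/apuedlotovu/: the rule's environment is not met; surfaces unchanged as [apuedlotovu].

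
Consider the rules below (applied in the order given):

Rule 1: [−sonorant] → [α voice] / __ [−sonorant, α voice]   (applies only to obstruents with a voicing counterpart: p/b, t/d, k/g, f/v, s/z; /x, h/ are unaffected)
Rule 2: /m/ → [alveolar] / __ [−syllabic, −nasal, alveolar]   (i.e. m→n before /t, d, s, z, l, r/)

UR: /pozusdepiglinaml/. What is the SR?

pozuzdepiglinanl

Rule 1 (regressive voicing assimilation): /s/ precedes the voiced obstruent /d/, so it voices to [z] by assimilation. /pozusdepiglinaml/ → pozuzdepiglinaml.
Rule 2 (nasal place assimilation): /m/ precedes the alveolar consonant /l/, so it assimilates in place to [n]. /pozuzdepiglinaml/ → pozuzdepiglinanl.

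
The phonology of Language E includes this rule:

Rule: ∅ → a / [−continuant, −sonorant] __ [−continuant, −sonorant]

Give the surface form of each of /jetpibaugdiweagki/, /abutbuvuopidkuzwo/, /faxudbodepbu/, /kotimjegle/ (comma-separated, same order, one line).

/jetpibaugdiweagki/: /t/ and /p/ form a stop–stop cluster, so [a] is inserted between them. /g/ and /d/ form a stop–stop cluster, so [a] is inserted between them. /g/ and /k/ form a stop–stop cluster, so [a] is inserted between them. → [jetapibaugadiweagaki].
/abutbuvuopidkuzwo/: /t/ and /b/ form a stop–stop cluster, so [a] is inserted between them. /d/ and /k/ form a stop–stop cluster, so [a] is inserted between them. → [abutabuvuopidakuzwo].
/faxudbodepbu/: /d/ and /b/ form a stop–stop cluster, so [a] is inserted between them. /p/ and /b/ form a stop–stop cluster, so [a] is inserted between them. → [faxudabodepabu].
/kotimjegle/: the rule's environment is not met; surfaces unchanged as [kotimjegle].

jetapibaugadiweagaki, abutabuvuopidakuzwo, faxudabodepabu, kotimjegle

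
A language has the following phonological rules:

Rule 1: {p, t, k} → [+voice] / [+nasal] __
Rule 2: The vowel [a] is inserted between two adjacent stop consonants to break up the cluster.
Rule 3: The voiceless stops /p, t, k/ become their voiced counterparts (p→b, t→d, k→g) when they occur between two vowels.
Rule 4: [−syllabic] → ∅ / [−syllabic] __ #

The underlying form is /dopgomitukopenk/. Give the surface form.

Rule 1 (post-nasal voicing): /k/ is a voiceless stop immediately after the nasal /n/, so it voices to [g]. /dopgomitukopenk/ → dopgomitukopeng.
Rule 2 (stop-cluster a-epenthesis): /p/ and /g/ form a stop–stop cluster, so [a] is inserted between them. /dopgomitukopeng/ → dopagomitukopeng.
Rule 3 (intervocalic voicing): /p/ is a voiceless stop between vowels /o/ and /a/, so it voices to [b]. /t/ is a voiceless stop between vowels /i/ and /u/, so it voices to [d]. /k/ is a voiceless stop between vowels /u/ and /o/, so it voices to [g]. /p/ is a voiceless stop between vowels /o/ and /e/, so it voices to [b]. /dopagomitukopeng/ → dobagomidugobeng.
Rule 4 (final cluster simplification): /g/ is the second consonant of a word-final cluster /ng/, so it deletes. /dobagomidugobeng/ → dobagomidugoben.

dobagomidugoben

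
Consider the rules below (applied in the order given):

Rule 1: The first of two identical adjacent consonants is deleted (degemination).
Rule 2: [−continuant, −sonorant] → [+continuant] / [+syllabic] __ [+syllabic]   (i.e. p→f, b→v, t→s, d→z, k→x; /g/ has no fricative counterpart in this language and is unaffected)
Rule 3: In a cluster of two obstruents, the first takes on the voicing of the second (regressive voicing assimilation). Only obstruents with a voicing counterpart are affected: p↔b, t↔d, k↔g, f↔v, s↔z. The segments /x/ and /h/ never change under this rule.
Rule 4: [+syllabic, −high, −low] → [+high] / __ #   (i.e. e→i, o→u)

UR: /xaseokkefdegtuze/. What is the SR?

xaseoxevdektuzi

Rule 1 (degemination): /kk/ is a geminate; the first /k/ deletes. /xaseokkefdegtuze/ → xaseokefdegtuze.
Rule 2 (intervocalic spirantization): /k/ is a stop between vowels /o/ and /e/, so it spirantizes to the fricative [x]. /xaseokefdegtuze/ → xaseoxefdegtuze.
Rule 3 (regressive voicing assimilation): /f/ precedes the voiced obstruent /d/, so it voices to [v] by assimilation. /g/ precedes the voiceless obstruent /t/, so it devoices to [k] by assimilation. /xaseoxefdegtuze/ → xaseoxevdektuze.
Rule 4 (final vowel raising): /e/ is a mid vowel in word-final position, so it raises to [i]. /xaseoxevdektuze/ → xaseoxevdektuzi.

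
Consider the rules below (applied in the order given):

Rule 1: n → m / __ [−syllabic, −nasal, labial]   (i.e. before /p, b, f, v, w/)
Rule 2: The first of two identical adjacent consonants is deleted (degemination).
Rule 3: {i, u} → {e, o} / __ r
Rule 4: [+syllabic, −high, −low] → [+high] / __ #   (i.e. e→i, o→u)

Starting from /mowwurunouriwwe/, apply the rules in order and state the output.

Rule 1 (nasal place assimilation): no segment meets the environment; /mowwurunouriwwe/ is unchanged.
Rule 2 (degemination): /ww/ is a geminate; the first /w/ deletes. /ww/ is a geminate; the first /w/ deletes. /mowwurunouriwwe/ → mowurunouriwe.
Rule 3 (pre-rhotic lowering): /u/ is a high vowel immediately before /r/, so it lowers to [o]. /u/ is a high vowel immediately before /r/, so it lowers to [o]. /mowurunouriwe/ → moworunooriwe.
Rule 4 (final vowel raising): /e/ is a mid vowel in word-final position, so it raises to [i]. /moworunooriwe/ → moworunooriwi.

moworunooriwi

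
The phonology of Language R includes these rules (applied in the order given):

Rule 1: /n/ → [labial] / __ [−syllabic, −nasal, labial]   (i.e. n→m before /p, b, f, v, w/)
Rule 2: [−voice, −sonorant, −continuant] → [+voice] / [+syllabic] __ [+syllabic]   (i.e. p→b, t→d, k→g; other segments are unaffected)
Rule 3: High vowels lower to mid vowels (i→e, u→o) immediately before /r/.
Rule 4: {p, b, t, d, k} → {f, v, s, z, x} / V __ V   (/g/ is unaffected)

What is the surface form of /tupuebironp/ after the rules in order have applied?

Rule 1 (nasal place assimilation): /n/ precedes the labial consonant /p/, so it assimilates in place to [m]. /tupuebironp/ → tupuebiromp.
Rule 2 (intervocalic voicing): /p/ is a voiceless stop between vowels /u/ and /u/, so it voices to [b]. /tupuebiromp/ → tubuebiromp.
Rule 3 (pre-rhotic lowering): /i/ is a high vowel immediately before /r/, so it lowers to [e]. /tubuebiromp/ → tubueberomp.
Rule 4 (intervocalic spirantization): /b/ is a stop between vowels /u/ and /u/, so it spirantizes to the fricative [v]. /b/ is a stop between vowels /e/ and /e/, so it spirantizes to the fricative [v]. /tubueberomp/ → tuvueveromp.

tuvueveromp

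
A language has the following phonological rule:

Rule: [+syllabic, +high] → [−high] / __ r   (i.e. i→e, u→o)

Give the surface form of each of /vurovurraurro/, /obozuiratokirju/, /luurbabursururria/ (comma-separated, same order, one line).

vorovorraorro, obozueratokerju, luorbaborsororria

/vurovurraurro/: /u/ is a high vowel immediately before /r/, so it lowers to [o]. /u/ is a high vowel immediately before /r/, so it lowers to [o]. /u/ is a high vowel immediately before /r/, so it lowers to [o]. → [vorovorraorro].
/obozuiratokirju/: /i/ is a high vowel immediately before /r/, so it lowers to [e]. /i/ is a high vowel immediately before /r/, so it lowers to [e]. → [obozueratokerju].
/luurbabursururria/: /u/ is a high vowel immediately before /r/, so it lowers to [o]. /u/ is a high vowel immediately before /r/, so it lowers to [o]. /u/ is a high vowel immediately before /r/, so it lowers to [o]. /u/ is a high vowel immediately before /r/, so it lowers to [o]. → [luorbaborsororria].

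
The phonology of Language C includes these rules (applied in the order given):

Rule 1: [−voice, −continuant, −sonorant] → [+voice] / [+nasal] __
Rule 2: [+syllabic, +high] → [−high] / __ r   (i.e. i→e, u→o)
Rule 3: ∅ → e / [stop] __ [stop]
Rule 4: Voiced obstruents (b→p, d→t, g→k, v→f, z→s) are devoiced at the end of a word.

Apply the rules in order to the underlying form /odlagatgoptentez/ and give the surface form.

odlagategopetendes

Rule 1 (post-nasal voicing): /t/ is a voiceless stop immediately after the nasal /n/, so it voices to [d]. /odlagatgoptentez/ → odlagatgoptendez.
Rule 2 (pre-rhotic lowering): no segment meets the environment; /odlagatgoptendez/ is unchanged.
Rule 3 (stop-cluster e-epenthesis): /t/ and /g/ form a stop–stop cluster, so [e] is inserted between them. /p/ and /t/ form a stop–stop cluster, so [e] is inserted between them. /odlagatgoptendez/ → odlagategopetendez.
Rule 4 (final devoicing): /z/ is a voiced obstruent in word-final position, so it devoices to [s]. /odlagategopetendez/ → odlagategopetendes.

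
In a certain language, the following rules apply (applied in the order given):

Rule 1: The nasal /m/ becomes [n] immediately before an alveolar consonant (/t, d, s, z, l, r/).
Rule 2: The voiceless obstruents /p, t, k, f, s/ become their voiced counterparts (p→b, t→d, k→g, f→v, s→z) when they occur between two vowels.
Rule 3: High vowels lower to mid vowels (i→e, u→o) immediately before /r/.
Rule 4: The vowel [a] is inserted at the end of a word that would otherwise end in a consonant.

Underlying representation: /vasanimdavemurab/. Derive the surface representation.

vazanindavemoraba

Rule 1 (nasal place assimilation): /m/ precedes the alveolar consonant /d/, so it assimilates in place to [n]. /vasanimdavemurab/ → vasanindavemurab.
Rule 2 (intervocalic voicing): /s/ is a voiceless obstruent between vowels /a/ and /a/, so it voices to [z]. /vasanindavemurab/ → vazanindavemurab.
Rule 3 (pre-rhotic lowering): /u/ is a high vowel immediately before /r/, so it lowers to [o]. /vazanindavemurab/ → vazanindavemorab.
Rule 4 (final a-epenthesis): the form ends in the consonant /b/, so [a] is inserted word-finally. /vazanindavemorab/ → vazanindavemoraba.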